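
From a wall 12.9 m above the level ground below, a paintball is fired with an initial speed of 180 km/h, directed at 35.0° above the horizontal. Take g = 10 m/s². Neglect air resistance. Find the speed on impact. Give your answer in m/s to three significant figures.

Convert: 180 km/h = 180/3.6 = 50.00 m/s.
Components: vₓ = 50.00 cos 35.0° = 40.96 m/s, v_y0 = 50.00 sin 35.0° = 28.68 m/s.
With up positive and y = 0 at the ground: y(t) = 12.9 + (28.68) t − 5.000 t². Setting y = 0 and taking the positive root: t = [28.68 + √(28.68² + 2·10.0·12.9)] / 10.0 = (28.68 + 32.87) / 10.0 = 6.155 s.
Vertical velocity at impact: v_y = v_y0 − g t = 28.68 − 10.0 × 6.155 = −32.87 m/s.
Speed: |v| = √(vₓ² + v_y²) = √(40.96² + 32.87²) = 52.52 m/s.

52.5 m/s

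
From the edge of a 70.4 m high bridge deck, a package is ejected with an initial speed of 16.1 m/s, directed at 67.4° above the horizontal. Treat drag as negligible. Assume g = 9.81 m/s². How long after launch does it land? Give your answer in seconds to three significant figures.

5.60 s

Components: vₓ = 16.10 cos 67.4° = 6.187 m/s, v_y0 = 16.10 sin 67.4° = 14.86 m/s.
Vertical motion (up positive, ground at y = 0): 4.905 t² − (14.86) t − 70.4 = 0, so t = (14.86 + √(14.86² + 2·9.81·70.4)) / 9.81 = (14.86 + 40.03) / 9.81 = 5.595 s.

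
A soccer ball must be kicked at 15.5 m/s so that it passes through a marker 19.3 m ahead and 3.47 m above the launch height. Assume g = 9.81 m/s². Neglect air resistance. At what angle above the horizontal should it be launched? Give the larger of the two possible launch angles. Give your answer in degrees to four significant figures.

Trajectory: y = x tanθ − g x² (1 + tan²θ)/(2v₀²). With x = 19.3, y = 3.47, v₀ = 15.5, g = 9.81:
7.605 tan²θ − 19.3 tanθ + (11.07) = 0.
tanθ = [19.3 ± √(19.3² − 4 × 7.605 × (11.07))] / (2 × 7.605) = (19.3 ± 5.967) / 15.21, giving tanθ = 0.8766 or 1.661.
θ = 41.24° or 58.95°; the larger is 58.95°.

58.95°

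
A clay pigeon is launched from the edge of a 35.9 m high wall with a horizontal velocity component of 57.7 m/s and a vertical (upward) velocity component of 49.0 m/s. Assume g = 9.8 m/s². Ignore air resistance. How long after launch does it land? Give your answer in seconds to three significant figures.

10.7 s

The projectile lands when y = 35.9 + (49.00) t − ½·9.80·t² = 0. Positive root: t = (49.00 + √(49.00² + 2·9.80·35.9)) / 9.80 = (49.00 + 55.72) / 9.80 = 10.69 s.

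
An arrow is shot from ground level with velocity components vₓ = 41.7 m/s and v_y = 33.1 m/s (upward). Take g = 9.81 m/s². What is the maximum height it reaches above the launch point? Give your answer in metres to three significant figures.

55.8 m

Peak height H = v_y0² / (2g) = 1095.6 / 19.62 = 55.84 m.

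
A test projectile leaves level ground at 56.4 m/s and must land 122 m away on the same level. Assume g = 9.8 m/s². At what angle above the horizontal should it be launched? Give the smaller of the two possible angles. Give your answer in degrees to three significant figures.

11.0°

R = v₀² sin 2θ / g gives sin 2θ = gR/v₀² = 9.80·122/56.4² = 0.3759.
2θ = 22.08° or 180° − 22.08° = 157.9°, so θ = 11.04° or 78.96°.
The smaller angle is 11.04°.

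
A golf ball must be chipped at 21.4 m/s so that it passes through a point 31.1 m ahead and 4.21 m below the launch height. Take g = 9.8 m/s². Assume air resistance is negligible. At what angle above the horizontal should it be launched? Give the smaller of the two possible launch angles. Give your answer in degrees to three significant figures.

12.0°

Trajectory: y = x tanθ − g x² (1 + tan²θ)/(2v₀²). With x = 31.1, y = −4.21, v₀ = 21.4, g = 9.80:
10.35 tan²θ − 31.1 tanθ + (6.139) = 0.
tanθ = [31.1 ± √(31.1² − 4 × 10.35 × (6.139))] / (2 × 10.35) = (31.1 ± 26.70) / 20.70, giving tanθ = 0.2124 or 2.793.
θ = 11.99° or 70.30°; the smaller is 11.99°.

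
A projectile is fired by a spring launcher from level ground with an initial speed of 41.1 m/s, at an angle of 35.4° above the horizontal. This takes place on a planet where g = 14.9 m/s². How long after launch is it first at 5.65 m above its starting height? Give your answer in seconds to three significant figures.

vₓ = 41.10 cos 35.4° = 33.50 m/s; v_y0 = 41.10 sin 35.4° = 23.81 m/s.
Require v_y0 t − ½ g t² = 5.65, i.e. 7.450 t² − 23.81 t + 5.65 = 0.
Quadratic formula: t = (23.81 ± √398.47) / 14.9 = (23.81 ± 19.96) / 14.9 → t = 0.2582 s or 2.938 s.
The first (ascending) time is 0.2582 s.

0.258 s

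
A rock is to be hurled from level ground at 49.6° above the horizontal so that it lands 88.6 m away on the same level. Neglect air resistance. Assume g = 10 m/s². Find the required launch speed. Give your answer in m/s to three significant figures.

30.0 m/s

On level ground R = v₀² sin 2θ / g ⇒ v₀ = √(gR / sin 2θ).
v₀ = √(10.0 × 88.6 / sin 99.20°) = √(886.0 / 0.9871) = √897.55 = 29.96 m/s.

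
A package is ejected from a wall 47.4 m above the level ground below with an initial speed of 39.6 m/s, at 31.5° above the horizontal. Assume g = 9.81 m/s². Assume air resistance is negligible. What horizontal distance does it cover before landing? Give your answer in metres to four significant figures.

198.1 m

Resolve: vₓ = 39.60 cos 31.5° = 33.76 m/s and v_y0 = 39.60 sin 31.5° = 20.69 m/s.
With up positive and y = 0 at the ground: y(t) = 47.4 + (20.69) t − 4.905 t². Setting y = 0 and taking the positive root: t = [20.69 + √(20.69² + 2·9.81·47.4)] / 9.81 = (20.69 + 36.85) / 9.81 = 5.866 s.
Horizontal distance: R = vₓ t = 33.76 × 5.866 = 198.1 m.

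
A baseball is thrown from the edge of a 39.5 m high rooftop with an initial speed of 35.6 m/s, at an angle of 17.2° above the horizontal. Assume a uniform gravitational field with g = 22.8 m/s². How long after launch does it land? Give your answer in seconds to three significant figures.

2.38 s

Resolve: vₓ = 35.60 cos 17.2° = 34.01 m/s and v_y0 = 35.60 sin 17.2° = 10.53 m/s.
With up positive and y = 0 at the ground: y(t) = 39.5 + (10.53) t − 11.40 t². Setting y = 0 and taking the positive root: t = [10.53 + √(10.53² + 2·22.8·39.5)] / 22.8 = (10.53 + 43.73) / 22.8 = 2.380 s.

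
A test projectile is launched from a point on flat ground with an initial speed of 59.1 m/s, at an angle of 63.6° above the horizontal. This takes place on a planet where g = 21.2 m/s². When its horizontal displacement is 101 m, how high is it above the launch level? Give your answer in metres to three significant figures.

46.9 m

Resolve: vₓ = 59.10 cos 63.6° = 26.28 m/s and v_y0 = 59.10 sin 63.6° = 52.94 m/s.
Time to reach x = 101 m: t = x/vₓ = 101/26.28 = 3.844 s.
Height: y = v_y0 t − ½ g t² = 52.94 × 3.844 − 10.60 × 3.844² = 203.5 − 156.6 = 46.87 m.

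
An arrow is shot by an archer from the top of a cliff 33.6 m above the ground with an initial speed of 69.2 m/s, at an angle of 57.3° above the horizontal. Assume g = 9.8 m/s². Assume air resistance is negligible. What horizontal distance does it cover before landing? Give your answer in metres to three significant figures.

465 m

Components: vₓ = 69.20 cos 57.3° = 37.38 m/s, v_y0 = 69.20 sin 57.3° = 58.23 m/s.
The projectile lands when y = 33.6 + (58.23) t − ½·9.80·t² = 0. Positive root: t = (58.23 + √(58.23² + 2·9.80·33.6)) / 9.80 = (58.23 + 63.64) / 9.80 = 12.44 s.
Horizontal distance: R = vₓ t = 37.38 × 12.44 = 464.9 m.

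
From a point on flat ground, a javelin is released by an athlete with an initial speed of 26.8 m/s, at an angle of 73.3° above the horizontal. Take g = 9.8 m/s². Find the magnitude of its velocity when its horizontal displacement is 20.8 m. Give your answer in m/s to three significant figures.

7.74 m/s

Components: vₓ = 26.80 cos 73.3° = 7.701 m/s, v_y0 = 26.80 sin 73.3° = 25.67 m/s.
At x = 20.8 m, t = x/vₓ = 20.8/7.701 = 2.701 s.
Vertical velocity there: v_y = v_y0 − g t = 25.67 − 9.80 × 2.701 = −0.7987 m/s.
Speed: √(vₓ² + v_y²) = √(7.701² + 0.7987²) = 7.743 m/s.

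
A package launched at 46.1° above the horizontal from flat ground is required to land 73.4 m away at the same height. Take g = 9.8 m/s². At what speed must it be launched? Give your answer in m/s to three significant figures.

On level ground R = v₀² sin 2θ / g ⇒ v₀ = √(gR / sin 2θ).
v₀ = √(9.80 × 73.4 / sin 92.20°) = √(719.3 / 0.9993) = √719.85 = 26.83 m/s.

26.8 m/s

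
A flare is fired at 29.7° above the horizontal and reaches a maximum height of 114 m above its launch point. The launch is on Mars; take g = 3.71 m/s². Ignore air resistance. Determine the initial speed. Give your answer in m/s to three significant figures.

58.7 m/s

At the peak v_y = 0, so v_y0 = √(2gH) = √(2 × 3.71 × 114) = 29.08 m/s.
v_y0 = v₀ sin θ ⇒ v₀ = 29.08 / sin 29.7° = 58.70 m/s.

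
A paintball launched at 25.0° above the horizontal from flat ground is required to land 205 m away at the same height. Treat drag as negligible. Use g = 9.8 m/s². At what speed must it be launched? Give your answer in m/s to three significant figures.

On level ground R = v₀² sin 2θ / g ⇒ v₀ = √(gR / sin 2θ).
v₀ = √(9.80 × 205 / sin 50.00°) = √(2009 / 0.7660) = √2622.6 = 51.21 m/s.

51.2 m/s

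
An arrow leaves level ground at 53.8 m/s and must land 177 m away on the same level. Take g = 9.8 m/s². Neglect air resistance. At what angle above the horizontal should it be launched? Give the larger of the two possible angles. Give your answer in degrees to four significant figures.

71.59°

Level-ground range R = v₀² sin(2θ)/g ⇒ sin(2θ) = gR/v₀² = 9.80 × 177 / 53.8² = 0.5993.
2θ = 36.82° or 180° − 36.82° = 143.2°, so θ = 18.41° or 71.59°.
The larger angle is 71.59°.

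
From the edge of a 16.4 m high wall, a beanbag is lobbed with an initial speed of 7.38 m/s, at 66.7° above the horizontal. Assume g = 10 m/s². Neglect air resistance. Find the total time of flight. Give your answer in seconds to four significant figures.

2.612 s

Horizontal component vₓ = 7.380 cos 66.7° = 2.919 m/s; vertical v_y0 = 7.380 sin 66.7° = 6.778 m/s.
Vertical motion (up positive, ground at y = 0): 5.000 t² − (6.778) t − 16.4 = 0, so t = (6.778 + √(6.778² + 2·10.0·16.4)) / 10.0 = (6.778 + 19.34) / 10.0 = 2.612 s.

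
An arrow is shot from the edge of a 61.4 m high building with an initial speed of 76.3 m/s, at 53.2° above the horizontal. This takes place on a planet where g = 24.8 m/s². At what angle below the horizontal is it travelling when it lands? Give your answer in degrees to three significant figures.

61.0°

Resolve: vₓ = 76.30 cos 53.2° = 45.71 m/s and v_y0 = 76.30 sin 53.2° = 61.10 m/s.
The projectile lands when y = 61.4 + (61.10) t − ½·24.8·t² = 0. Positive root: t = (61.10 + √(61.10² + 2·24.8·61.4)) / 24.8 = (61.10 + 82.33) / 24.8 = 5.783 s.
At impact: v_y = v_y0 − g t = −82.33 m/s; vₓ = 45.71 m/s.
Angle below horizontal: arctan(|v_y|/vₓ) = arctan(82.33/45.71) = 60.96°.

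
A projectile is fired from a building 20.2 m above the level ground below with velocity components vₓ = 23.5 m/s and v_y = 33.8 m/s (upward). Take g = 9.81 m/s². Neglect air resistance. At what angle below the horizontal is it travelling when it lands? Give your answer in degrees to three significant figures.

Vertical motion (up positive, ground at y = 0): 4.905 t² − (33.80) t − 20.2 = 0, so t = (33.80 + √(33.80² + 2·9.81·20.2)) / 9.81 = (33.80 + 39.23) / 9.81 = 7.444 s.
At impact: v_y = v_y0 − g t = −39.23 m/s; vₓ = 23.50 m/s.
Angle below horizontal: arctan(|v_y|/vₓ) = arctan(39.23/23.50) = 59.08°.

59.1°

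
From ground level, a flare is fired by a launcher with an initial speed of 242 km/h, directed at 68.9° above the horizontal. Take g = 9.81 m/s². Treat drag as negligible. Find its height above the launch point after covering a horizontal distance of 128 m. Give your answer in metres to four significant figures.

Convert: 242 km/h = 242/3.6 = 67.22 m/s.
Resolve: vₓ = 67.22 cos 68.9° = 24.20 m/s and v_y0 = 67.22 sin 68.9° = 62.72 m/s.
x = vₓ t ⇒ t = 128/24.20 = 5.289 s.
Height: y = v_y0 t − ½ g t² = 62.72 × 5.289 − 4.905 × 5.289² = 331.7 − 137.2 = 194.5 m.

194.5 m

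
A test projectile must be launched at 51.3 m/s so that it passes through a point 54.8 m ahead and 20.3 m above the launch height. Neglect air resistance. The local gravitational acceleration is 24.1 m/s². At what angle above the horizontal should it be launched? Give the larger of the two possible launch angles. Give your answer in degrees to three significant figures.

72.7°

Trajectory: y = x tanθ − g x² (1 + tan²θ)/(2v₀²). With x = 54.8, y = 20.3, v₀ = 51.3, g = 24.1:
13.75 tan²θ − 54.8 tanθ + (34.05) = 0.
tanθ = [54.8 ± √(54.8² − 4 × 13.75 × (34.05))] / (2 × 13.75) = (54.8 ± 33.62) / 27.50, giving tanθ = 0.7702 or 3.215.
θ = 37.60° or 72.72°; the larger is 72.72°.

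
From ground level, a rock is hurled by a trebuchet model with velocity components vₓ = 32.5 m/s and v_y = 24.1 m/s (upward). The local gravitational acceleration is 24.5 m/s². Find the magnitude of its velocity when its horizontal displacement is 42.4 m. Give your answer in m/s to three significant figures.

x = vₓ t ⇒ t = 42.4/32.50 = 1.305 s.
Vertical velocity there: v_y = v_y0 − g t = 24.10 − 24.5 × 1.305 = −7.863 m/s.
Speed: √(vₓ² + v_y²) = √(32.50² + 7.863²) = 33.44 m/s.

33.4 m/s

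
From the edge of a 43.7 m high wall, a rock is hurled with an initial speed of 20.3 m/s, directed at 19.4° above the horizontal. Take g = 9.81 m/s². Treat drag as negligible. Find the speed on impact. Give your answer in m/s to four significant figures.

35.63 m/s

Resolve: vₓ = 20.30 cos 19.4° = 19.15 m/s and v_y0 = 20.30 sin 19.4° = 6.743 m/s.
Vertical motion (up positive, ground at y = 0): 4.905 t² − (6.743) t − 43.7 = 0, so t = (6.743 + √(6.743² + 2·9.81·43.7)) / 9.81 = (6.743 + 30.05) / 9.81 = 3.750 s.
Vertical velocity at impact: v_y = v_y0 − g t = 6.743 − 9.81 × 3.750 = −30.05 m/s.
Speed: |v| = √(vₓ² + v_y²) = √(19.15² + 30.05²) = 35.63 m/s.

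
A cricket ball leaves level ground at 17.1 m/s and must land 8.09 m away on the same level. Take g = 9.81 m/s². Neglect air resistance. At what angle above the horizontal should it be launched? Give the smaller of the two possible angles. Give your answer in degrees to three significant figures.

7.87°

From R = (v₀²/g) sin 2θ: sin 2θ = 9.81 × 8.09 / 292.41 = 0.2714.
2θ = 15.75° or 180° − 15.75° = 164.3°, so θ = 7.874° or 82.13°.
The smaller angle is 7.874°.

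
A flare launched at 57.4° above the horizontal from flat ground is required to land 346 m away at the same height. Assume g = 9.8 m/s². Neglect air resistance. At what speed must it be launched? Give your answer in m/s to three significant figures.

From R = (v₀² / g) sin 2θ: v₀ = √(gR / sin 2θ).
v₀ = √(9.80 × 346 / sin 114.8°) = √(3391 / 0.9078) = √3735.3 = 61.12 m/s.

61.1 m/s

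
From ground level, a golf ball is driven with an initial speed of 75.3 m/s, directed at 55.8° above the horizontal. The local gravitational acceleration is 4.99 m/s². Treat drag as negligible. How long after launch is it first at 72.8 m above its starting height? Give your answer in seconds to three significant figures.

1.23 s

Components: vₓ = 75.30 cos 55.8° = 42.32 m/s, v_y0 = 75.30 sin 55.8° = 62.28 m/s.
Require v_y0 t − ½ g t² = 72.8, i.e. 2.495 t² − 62.28 t + 72.8 = 0.
Quadratic formula: t = (62.28 ± √3152.2) / 4.99 = (62.28 ± 56.14) / 4.99 → t = 1.229 s or 23.73 s.
The first (ascending) time is 1.229 s.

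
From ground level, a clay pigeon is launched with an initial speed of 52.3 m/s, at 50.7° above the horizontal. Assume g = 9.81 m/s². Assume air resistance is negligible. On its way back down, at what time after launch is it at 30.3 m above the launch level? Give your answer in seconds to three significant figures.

Resolve: vₓ = 52.30 cos 50.7° = 33.13 m/s and v_y0 = 52.30 sin 50.7° = 40.47 m/s.
Set y = v_y0 t − ½ g t² = 30.3: 4.905 t² − 40.47 t + 30.3 = 0.
Quadratic formula: t = (40.47 ± √1043.5) / 9.81 = (40.47 ± 32.30) / 9.81 → t = 0.8327 s or 7.418 s.
The descending-branch root is 7.418 s.

7.42 s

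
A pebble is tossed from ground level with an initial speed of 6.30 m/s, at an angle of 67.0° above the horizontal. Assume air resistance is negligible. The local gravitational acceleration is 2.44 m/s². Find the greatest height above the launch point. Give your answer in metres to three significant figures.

6.89 m

Horizontal component vₓ = 6.300 cos 67.0° = 2.462 m/s; vertical v_y0 = 6.300 sin 67.0° = 5.799 m/s.
At the apex v_y = 0, so H = v_y0²/(2g) = 5.799²/4.880 = 6.891 m.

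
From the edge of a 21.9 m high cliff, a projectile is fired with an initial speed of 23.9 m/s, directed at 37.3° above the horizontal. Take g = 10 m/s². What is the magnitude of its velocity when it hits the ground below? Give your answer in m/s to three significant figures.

31.8 m/s

Components: vₓ = 23.90 cos 37.3° = 19.01 m/s, v_y0 = 23.90 sin 37.3° = 14.48 m/s.
With up positive and y = 0 at the ground: y(t) = 21.9 + (14.48) t − 5.000 t². Setting y = 0 and taking the positive root: t = [14.48 + √(14.48² + 2·10.0·21.9)] / 10.0 = (14.48 + 25.45) / 10.0 = 3.993 s.
Vertical velocity at impact: v_y = v_y0 − g t = 14.48 − 10.0 × 3.993 = −25.45 m/s.
Speed: |v| = √(vₓ² + v_y²) = √(19.01² + 25.45²) = 31.77 m/s.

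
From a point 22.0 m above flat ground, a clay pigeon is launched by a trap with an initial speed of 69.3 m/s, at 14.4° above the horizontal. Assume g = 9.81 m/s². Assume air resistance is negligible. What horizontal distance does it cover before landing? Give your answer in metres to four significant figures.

302.6 m

vₓ = 69.30 cos 14.4° = 67.12 m/s; v_y0 = 69.30 sin 14.4° = 17.23 m/s.
The projectile lands when y = 22.0 + (17.23) t − ½·9.81·t² = 0. Positive root: t = (17.23 + √(17.23² + 2·9.81·22.0)) / 9.81 = (17.23 + 26.99) / 9.81 = 4.508 s.
Horizontal distance: R = vₓ t = 67.12 × 4.508 = 302.6 m.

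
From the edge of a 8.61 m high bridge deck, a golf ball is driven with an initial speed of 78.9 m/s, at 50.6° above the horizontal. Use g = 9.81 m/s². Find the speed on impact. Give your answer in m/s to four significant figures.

Horizontal component vₓ = 78.90 cos 50.6° = 50.08 m/s; vertical v_y0 = 78.90 sin 50.6° = 60.97 m/s.
The projectile lands when y = 8.61 + (60.97) t − ½·9.81·t² = 0. Positive root: t = (60.97 + √(60.97² + 2·9.81·8.61)) / 9.81 = (60.97 + 62.34) / 9.81 = 12.57 s.
Vertical velocity at impact: v_y = v_y0 − g t = 60.97 − 9.81 × 12.57 = −62.34 m/s.
Speed: |v| = √(vₓ² + v_y²) = √(50.08² + 62.34²) = 79.96 m/s.

79.96 m/s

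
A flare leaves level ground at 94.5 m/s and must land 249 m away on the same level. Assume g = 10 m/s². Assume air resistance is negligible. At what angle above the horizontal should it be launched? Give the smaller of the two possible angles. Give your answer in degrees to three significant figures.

8.10°

Level-ground range R = v₀² sin(2θ)/g ⇒ sin(2θ) = gR/v₀² = 10.0 × 249 / 94.5² = 0.2788.
2θ = 16.19° or 180° − 16.19° = 163.8°, so θ = 8.095° or 81.90°.
The smaller angle is 8.095°.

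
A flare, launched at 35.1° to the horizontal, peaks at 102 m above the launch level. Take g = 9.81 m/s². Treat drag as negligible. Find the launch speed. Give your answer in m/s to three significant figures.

At the peak v_y = 0, so v_y0 = √(2gH) = √(2 × 9.81 × 102) = 44.74 m/s.
v_y0 = v₀ sin θ ⇒ v₀ = 44.74 / sin 35.1° = 77.80 m/s.

77.8 m/s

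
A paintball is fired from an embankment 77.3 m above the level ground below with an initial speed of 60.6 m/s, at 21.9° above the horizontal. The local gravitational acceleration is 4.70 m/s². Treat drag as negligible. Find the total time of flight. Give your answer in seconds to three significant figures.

Components: vₓ = 60.60 cos 21.9° = 56.23 m/s, v_y0 = 60.60 sin 21.9° = 22.60 m/s.
The projectile lands when y = 77.3 + (22.60) t − ½·4.70·t² = 0. Positive root: t = (22.60 + √(22.60² + 2·4.70·77.3)) / 4.70 = (22.60 + 35.18) / 4.70 = 12.29 s.

12.3 s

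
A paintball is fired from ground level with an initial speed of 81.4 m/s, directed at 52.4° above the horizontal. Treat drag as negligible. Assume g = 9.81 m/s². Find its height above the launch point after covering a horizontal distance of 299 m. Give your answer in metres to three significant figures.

210 m

Horizontal component vₓ = 81.40 cos 52.4° = 49.67 m/s; vertical v_y0 = 81.40 sin 52.4° = 64.49 m/s.
At x = 299 m, t = x/vₓ = 299/49.67 = 6.020 s.
Height: y = v_y0 t − ½ g t² = 64.49 × 6.020 − 4.905 × 6.020² = 388.3 − 177.8 = 210.5 m.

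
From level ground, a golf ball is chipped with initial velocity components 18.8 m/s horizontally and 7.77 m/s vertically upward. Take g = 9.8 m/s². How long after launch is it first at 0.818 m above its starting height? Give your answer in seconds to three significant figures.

0.113 s

Require v_y0 t − ½ g t² = 0.818, i.e. 4.900 t² − 7.770 t + 0.818 = 0.
t = [7.770 ± √(7.770² − 2·9.80·0.818)] / 9.80 = (7.770 ± 6.659) / 9.80, so t = 0.1134 s or t = 1.472 s.
The first (ascending) time is 0.1134 s.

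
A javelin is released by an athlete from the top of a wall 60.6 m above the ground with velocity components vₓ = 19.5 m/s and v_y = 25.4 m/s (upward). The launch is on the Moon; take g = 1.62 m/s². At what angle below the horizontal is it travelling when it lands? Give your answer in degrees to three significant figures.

56.1°

Vertical motion (up positive, ground at y = 0): 0.8100 t² − (25.40) t − 60.6 = 0, so t = (25.40 + √(25.40² + 2·1.62·60.6)) / 1.62 = (25.40 + 29.01) / 1.62 = 33.59 s.
At impact: v_y = v_y0 − g t = −29.01 m/s; vₓ = 19.50 m/s.
Angle below horizontal: arctan(|v_y|/vₓ) = arctan(29.01/19.50) = 56.09°.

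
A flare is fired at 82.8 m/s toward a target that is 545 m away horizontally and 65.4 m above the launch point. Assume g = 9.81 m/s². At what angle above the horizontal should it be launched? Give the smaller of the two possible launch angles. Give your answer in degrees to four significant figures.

Trajectory: y = x tanθ − g x² (1 + tan²θ)/(2v₀²). With x = 545, y = 65.4, v₀ = 82.8, g = 9.81:
212.5 tan²θ − 545 tanθ + (277.9) = 0.
tanθ = [545 ± √(545² − 4 × 212.5 × (277.9))] / (2 × 212.5) = (545 ± 246.6) / 425.0, giving tanθ = 0.7022 or 1.862.
θ = 35.08° or 61.77°; the smaller is 35.08°.

35.08°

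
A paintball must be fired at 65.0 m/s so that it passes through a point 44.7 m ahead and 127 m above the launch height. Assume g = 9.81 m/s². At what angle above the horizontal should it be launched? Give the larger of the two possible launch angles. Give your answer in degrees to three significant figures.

Trajectory: y = x tanθ − g x² (1 + tan²θ)/(2v₀²). With x = 44.7, y = 127, v₀ = 65.0, g = 9.81:
2.320 tan²θ − 44.7 tanθ + (129.3) = 0.
tanθ = [44.7 ± √(44.7² − 4 × 2.320 × (129.3))] / (2 × 2.320) = (44.7 ± 28.25) / 4.639, giving tanθ = 3.545 or 15.72.
θ = 74.25° or 86.36°; the larger is 86.36°.

86.4°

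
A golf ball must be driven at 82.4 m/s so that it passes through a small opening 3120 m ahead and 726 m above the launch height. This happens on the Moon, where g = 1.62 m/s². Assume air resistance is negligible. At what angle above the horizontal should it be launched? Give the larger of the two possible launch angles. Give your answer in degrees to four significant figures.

60.49°

Trajectory: y = x tanθ − g x² (1 + tan²θ)/(2v₀²). With x = 3120, y = 726, v₀ = 82.4, g = 1.62:
1161 tan²θ − 3120 tanθ + (1887) = 0.
tanθ = [3120 ± √(3120² − 4 × 1161 × (1887))] / (2 × 1161) = (3120 ± 983.7) / 2323, giving tanθ = 0.9198 or 1.767.
θ = 42.61° or 60.49°; the larger is 60.49°.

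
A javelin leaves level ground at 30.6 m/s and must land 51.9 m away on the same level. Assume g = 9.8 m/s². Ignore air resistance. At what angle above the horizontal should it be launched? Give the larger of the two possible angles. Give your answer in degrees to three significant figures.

From R = (v₀²/g) sin 2θ: sin 2θ = 9.80 × 51.9 / 936.36 = 0.5432.
2θ = 32.90° or 180° − 32.90° = 147.1°, so θ = 16.45° or 73.55°.
The larger angle is 73.55°.

73.5°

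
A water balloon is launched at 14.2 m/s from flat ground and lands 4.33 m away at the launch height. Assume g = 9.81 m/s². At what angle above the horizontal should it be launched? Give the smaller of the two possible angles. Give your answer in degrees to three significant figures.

From R = (v₀²/g) sin 2θ: sin 2θ = 9.81 × 4.33 / 201.64 = 0.2107.
2θ = 12.16° or 180° − 12.16° = 167.8°, so θ = 6.080° or 83.92°.
The smaller angle is 6.080°.

6.08°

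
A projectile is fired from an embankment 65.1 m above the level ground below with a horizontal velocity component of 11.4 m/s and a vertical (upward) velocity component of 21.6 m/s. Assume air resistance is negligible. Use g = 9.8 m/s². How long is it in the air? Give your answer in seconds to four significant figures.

6.464 s

Vertical motion (up positive, ground at y = 0): 4.900 t² − (21.60) t − 65.1 = 0, so t = (21.60 + √(21.60² + 2·9.80·65.1)) / 9.80 = (21.60 + 41.74) / 9.80 = 6.464 s.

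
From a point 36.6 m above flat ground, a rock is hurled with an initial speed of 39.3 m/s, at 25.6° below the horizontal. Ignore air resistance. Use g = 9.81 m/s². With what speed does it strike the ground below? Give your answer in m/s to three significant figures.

47.6 m/s

Resolve: vₓ = 39.30 cos 25.6° = 35.44 m/s and v_y0 = −16.98 m/s (downward).
With up positive and y = 0 at the ground: y(t) = 36.6 + (−16.98) t − 4.905 t². Setting y = 0 and taking the positive root: t = [−16.98 + √(16.98² + 2·9.81·36.6)] / 9.81 = (−16.98 + 31.72) / 9.81 = 1.503 s.
Vertical velocity at impact: v_y = v_y0 − g t = −16.98 − 9.81 × 1.503 = −31.72 m/s.
Speed: |v| = √(vₓ² + v_y²) = √(35.44² + 31.72²) = 47.57 m/s.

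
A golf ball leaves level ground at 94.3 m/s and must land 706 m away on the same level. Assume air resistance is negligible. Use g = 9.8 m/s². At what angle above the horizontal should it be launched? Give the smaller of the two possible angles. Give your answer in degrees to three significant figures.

Level-ground range R = v₀² sin(2θ)/g ⇒ sin(2θ) = gR/v₀² = 9.80 × 706 / 94.3² = 0.7780.
2θ = 51.08° or 180° − 51.08° = 128.9°, so θ = 25.54° or 64.46°.
The smaller angle is 25.54°.

25.5°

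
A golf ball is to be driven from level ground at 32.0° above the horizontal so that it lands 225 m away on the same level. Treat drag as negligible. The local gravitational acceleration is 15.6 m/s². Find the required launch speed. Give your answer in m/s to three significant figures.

From R = (v₀² / g) sin 2θ: v₀ = √(gR / sin 2θ).
v₀ = √(15.6 × 225 / sin 64.00°) = √(3510 / 0.8988) = √3905.2 = 62.49 m/s.

62.5 m/s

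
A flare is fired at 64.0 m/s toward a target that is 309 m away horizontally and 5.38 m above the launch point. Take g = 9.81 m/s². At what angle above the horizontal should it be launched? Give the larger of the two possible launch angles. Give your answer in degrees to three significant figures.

65.9°

Trajectory: y = x tanθ − g x² (1 + tan²θ)/(2v₀²). With x = 309, y = 5.38, v₀ = 64.0, g = 9.81:
114.3 tan²θ − 309 tanθ + (119.7) = 0.
tanθ = [309 ± √(309² − 4 × 114.3 × (119.7))] / (2 × 114.3) = (309 ± 201.8) / 228.7, giving tanθ = 0.4687 or 2.234.
θ = 25.11° or 65.88°; the larger is 65.88°.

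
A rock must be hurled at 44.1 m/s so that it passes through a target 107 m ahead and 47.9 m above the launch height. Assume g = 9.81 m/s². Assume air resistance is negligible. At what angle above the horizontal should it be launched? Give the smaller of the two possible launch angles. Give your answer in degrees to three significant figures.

44.2°

Trajectory: y = x tanθ − g x² (1 + tan²θ)/(2v₀²). With x = 107, y = 47.9, v₀ = 44.1, g = 9.81:
28.88 tan²θ − 107 tanθ + (76.78) = 0.
tanθ = [107 ± √(107² − 4 × 28.88 × (76.78))] / (2 × 28.88) = (107 ± 50.81) / 57.75, giving tanθ = 0.9730 or 2.733.
θ = 44.22° or 69.90°; the smaller is 44.22°.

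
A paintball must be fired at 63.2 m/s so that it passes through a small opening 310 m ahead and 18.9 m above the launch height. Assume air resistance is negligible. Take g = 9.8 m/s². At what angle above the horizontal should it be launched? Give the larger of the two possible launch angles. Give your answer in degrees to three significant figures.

Trajectory: y = x tanθ − g x² (1 + tan²θ)/(2v₀²). With x = 310, y = 18.9, v₀ = 63.2, g = 9.80:
117.9 tan²θ − 310 tanθ + (136.8) = 0.
tanθ = [310 ± √(310² − 4 × 117.9 × (136.8))] / (2 × 117.9) = (310 ± 177.7) / 235.8, giving tanθ = 0.5609 or 2.069.
θ = 29.29° or 64.20°; the larger is 64.20°.

64.2°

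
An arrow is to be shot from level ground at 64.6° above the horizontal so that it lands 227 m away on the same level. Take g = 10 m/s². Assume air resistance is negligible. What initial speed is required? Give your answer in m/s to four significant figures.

54.12 m/s

On level ground R = v₀² sin 2θ / g ⇒ v₀ = √(gR / sin 2θ).
v₀ = √(10.0 × 227 / sin 129.2°) = √(2270 / 0.7749) = √2929.2 = 54.12 m/s.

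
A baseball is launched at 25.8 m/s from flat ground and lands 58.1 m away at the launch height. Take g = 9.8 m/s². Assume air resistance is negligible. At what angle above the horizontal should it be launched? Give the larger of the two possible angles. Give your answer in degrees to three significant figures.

R = v₀² sin 2θ / g gives sin 2θ = gR/v₀² = 9.80·58.1/25.8² = 0.8554.
2θ = 58.80° or 180° − 58.80° = 121.2°, so θ = 29.40° or 60.60°.
The larger angle is 60.60°.

60.6°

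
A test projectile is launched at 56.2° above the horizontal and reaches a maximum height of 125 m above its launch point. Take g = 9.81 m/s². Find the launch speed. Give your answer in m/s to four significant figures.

59.60 m/s

At the peak v_y = 0, so v_y0 = √(2gH) = √(2 × 9.81 × 125) = 49.52 m/s.
v_y0 = v₀ sin θ ⇒ v₀ = 49.52 / sin 56.2° = 59.60 m/s.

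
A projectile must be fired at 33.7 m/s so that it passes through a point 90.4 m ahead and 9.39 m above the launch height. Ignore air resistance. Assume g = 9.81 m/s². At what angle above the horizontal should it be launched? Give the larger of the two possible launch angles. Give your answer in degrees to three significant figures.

62.1°

Trajectory: y = x tanθ − g x² (1 + tan²θ)/(2v₀²). With x = 90.4, y = 9.39, v₀ = 33.7, g = 9.81:
35.30 tan²θ − 90.4 tanθ + (44.69) = 0.
tanθ = [90.4 ± √(90.4² − 4 × 35.30 × (44.69))] / (2 × 35.30) = (90.4 ± 43.17) / 70.59, giving tanθ = 0.6691 or 1.892.
θ = 33.79° or 62.14°; the larger is 62.14°.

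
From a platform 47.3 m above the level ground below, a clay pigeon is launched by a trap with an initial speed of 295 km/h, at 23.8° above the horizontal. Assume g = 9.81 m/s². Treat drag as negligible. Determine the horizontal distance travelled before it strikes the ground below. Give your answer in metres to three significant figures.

596 m

Convert: 295 km/h = 295/3.6 = 81.94 m/s.
Components: vₓ = 81.94 cos 23.8° = 74.98 m/s, v_y0 = 81.94 sin 23.8° = 33.07 m/s.
With up positive and y = 0 at the ground: y(t) = 47.3 + (33.07) t − 4.905 t². Setting y = 0 and taking the positive root: t = [33.07 + √(33.07² + 2·9.81·47.3)] / 9.81 = (33.07 + 44.96) / 9.81 = 7.954 s.
Horizontal distance: R = vₓ t = 74.98 × 7.954 = 596.4 m.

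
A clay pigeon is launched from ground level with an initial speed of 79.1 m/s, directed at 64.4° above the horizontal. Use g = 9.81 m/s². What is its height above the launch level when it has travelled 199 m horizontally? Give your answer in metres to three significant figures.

249 m

Horizontal component vₓ = 79.10 cos 64.4° = 34.18 m/s; vertical v_y0 = 79.10 sin 64.4° = 71.33 m/s.
At x = 199 m, t = x/vₓ = 199/34.18 = 5.822 s.
Height: y = v_y0 t − ½ g t² = 71.33 × 5.822 − 4.905 × 5.822² = 415.3 − 166.3 = 249.1 m.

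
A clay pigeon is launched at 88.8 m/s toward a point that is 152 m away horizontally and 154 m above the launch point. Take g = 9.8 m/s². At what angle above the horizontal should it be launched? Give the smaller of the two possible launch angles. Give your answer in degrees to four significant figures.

Trajectory: y = x tanθ − g x² (1 + tan²θ)/(2v₀²). With x = 152, y = 154, v₀ = 88.8, g = 9.80:
14.36 tan²θ − 152 tanθ + (168.4) = 0.
tanθ = [152 ± √(152² − 4 × 14.36 × (168.4))] / (2 × 14.36) = (152 ± 115.9) / 28.71, giving tanθ = 1.257 or 9.331.
θ = 51.49° or 83.88°; the smaller is 51.49°.

51.49°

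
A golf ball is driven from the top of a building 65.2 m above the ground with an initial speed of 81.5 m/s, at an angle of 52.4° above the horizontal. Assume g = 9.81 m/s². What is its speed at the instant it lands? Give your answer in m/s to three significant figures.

89.0 m/s

vₓ = 81.50 cos 52.4° = 49.73 m/s; v_y0 = 81.50 sin 52.4° = 64.57 m/s.
Vertical motion (up positive, ground at y = 0): 4.905 t² − (64.57) t − 65.2 = 0, so t = (64.57 + √(64.57² + 2·9.81·65.2)) / 9.81 = (64.57 + 73.82) / 9.81 = 14.11 s.
Vertical velocity at impact: v_y = v_y0 − g t = 64.57 − 9.81 × 14.11 = −73.82 m/s.
Speed: |v| = √(vₓ² + v_y²) = √(49.73² + 73.82²) = 89.00 m/s.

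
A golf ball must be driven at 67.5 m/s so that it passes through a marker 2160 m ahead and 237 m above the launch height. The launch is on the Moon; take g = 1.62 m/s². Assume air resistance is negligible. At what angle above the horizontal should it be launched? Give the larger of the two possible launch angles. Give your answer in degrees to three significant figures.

62.8°

Trajectory: y = x tanθ − g x² (1 + tan²θ)/(2v₀²). With x = 2160, y = 237, v₀ = 67.5, g = 1.62:
829.4 tan²θ − 2160 tanθ + (1066) = 0.
tanθ = [2160 ± √(2160² − 4 × 829.4 × (1066))] / (2 × 829.4) = (2160 ± 1062) / 1659, giving tanθ = 0.6620 or 1.942.
θ = 33.51° or 62.76°; the larger is 62.76°.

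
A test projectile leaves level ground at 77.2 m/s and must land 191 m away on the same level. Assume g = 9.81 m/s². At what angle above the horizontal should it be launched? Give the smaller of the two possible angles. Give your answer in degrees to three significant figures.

9.16°

Level-ground range R = v₀² sin(2θ)/g ⇒ sin(2θ) = gR/v₀² = 9.81 × 191 / 77.2² = 0.3144.
2θ = 18.32° or 180° − 18.32° = 161.7°, so θ = 9.162° or 80.84°.
The smaller angle is 9.162°.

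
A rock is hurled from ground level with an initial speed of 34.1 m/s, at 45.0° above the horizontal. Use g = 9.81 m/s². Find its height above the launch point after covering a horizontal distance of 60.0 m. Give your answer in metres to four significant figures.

Resolve: vₓ = 34.10 cos 45.0° = 24.11 m/s and v_y0 = 34.10 sin 45.0° = 24.11 m/s.
x = vₓ t ⇒ t = 60.0/24.11 = 2.488 s.
Height: y = v_y0 t − ½ g t² = 24.11 × 2.488 − 4.905 × 2.488² = 60.00 − 30.37 = 29.63 m.

29.63 m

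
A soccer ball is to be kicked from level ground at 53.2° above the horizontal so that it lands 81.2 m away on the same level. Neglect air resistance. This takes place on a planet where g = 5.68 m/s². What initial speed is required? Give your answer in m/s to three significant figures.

21.9 m/s

Level-ground range: R = v₀² sin(2θ)/g, so v₀ = √(gR / sin 2θ).
v₀ = √(5.68 × 81.2 / sin 106.4°) = √(461.2 / 0.9593) = √480.78 = 21.93 m/s.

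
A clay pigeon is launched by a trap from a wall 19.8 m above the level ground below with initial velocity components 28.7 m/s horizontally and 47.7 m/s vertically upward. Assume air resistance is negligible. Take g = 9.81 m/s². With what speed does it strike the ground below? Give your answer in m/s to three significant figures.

59.1 m/s

With up positive and y = 0 at the ground: y(t) = 19.8 + (47.70) t − 4.905 t². Setting y = 0 and taking the positive root: t = [47.70 + √(47.70² + 2·9.81·19.8)] / 9.81 = (47.70 + 51.61) / 9.81 = 10.12 s.
Vertical velocity at impact: v_y = v_y0 − g t = 47.70 − 9.81 × 10.12 = −51.61 m/s.
Speed: |v| = √(vₓ² + v_y²) = √(28.70² + 51.61²) = 59.05 m/s.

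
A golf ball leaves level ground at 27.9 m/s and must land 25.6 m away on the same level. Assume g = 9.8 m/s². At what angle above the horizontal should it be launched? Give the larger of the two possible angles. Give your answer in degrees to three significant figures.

R = v₀² sin 2θ / g gives sin 2θ = gR/v₀² = 9.80·25.6/27.9² = 0.3223.
2θ = 18.80° or 180° − 18.80° = 161.2°, so θ = 9.401° or 80.60°.
The larger angle is 80.60°.

80.6°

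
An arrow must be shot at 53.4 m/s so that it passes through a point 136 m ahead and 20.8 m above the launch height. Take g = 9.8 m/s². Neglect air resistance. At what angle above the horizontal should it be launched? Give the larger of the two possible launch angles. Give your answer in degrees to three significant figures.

75.4°

Trajectory: y = x tanθ − g x² (1 + tan²θ)/(2v₀²). With x = 136, y = 20.8, v₀ = 53.4, g = 9.80:
31.78 tan²θ − 136 tanθ + (52.58) = 0.
tanθ = [136 ± √(136² − 4 × 31.78 × (52.58))] / (2 × 31.78) = (136 ± 108.7) / 63.57, giving tanθ = 0.4298 or 3.849.
θ = 23.26° or 75.44°; the larger is 75.44°.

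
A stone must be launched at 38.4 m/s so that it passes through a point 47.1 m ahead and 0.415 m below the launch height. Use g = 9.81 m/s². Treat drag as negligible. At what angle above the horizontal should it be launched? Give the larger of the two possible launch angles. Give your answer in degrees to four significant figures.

Trajectory: y = x tanθ − g x² (1 + tan²θ)/(2v₀²). With x = 47.1, y = −0.415, v₀ = 38.4, g = 9.81:
7.379 tan²θ − 47.1 tanθ + (6.964) = 0.
tanθ = [47.1 ± √(47.1² − 4 × 7.379 × (6.964))] / (2 × 7.379) = (47.1 ± 44.86) / 14.76, giving tanθ = 0.1515 or 6.231.
θ = 8.612° or 80.88°; the larger is 80.88°.

80.88°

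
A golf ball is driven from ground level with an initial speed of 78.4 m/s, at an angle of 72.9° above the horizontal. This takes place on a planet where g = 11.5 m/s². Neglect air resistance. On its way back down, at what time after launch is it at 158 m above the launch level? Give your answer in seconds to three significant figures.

10.4 s

vₓ = 78.40 cos 72.9° = 23.05 m/s; v_y0 = 78.40 sin 72.9° = 74.93 m/s.
Require v_y0 t − ½ g t² = 158, i.e. 5.750 t² − 74.93 t + 158 = 0.
Quadratic formula: t = (74.93 ± √1981.1) / 11.5 = (74.93 ± 44.51) / 11.5 → t = 2.646 s or 10.39 s.
The descending-branch root is 10.39 s.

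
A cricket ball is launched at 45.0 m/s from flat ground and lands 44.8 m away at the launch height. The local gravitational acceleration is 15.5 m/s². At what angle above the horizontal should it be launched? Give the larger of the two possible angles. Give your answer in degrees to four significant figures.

79.97°

Level-ground range R = v₀² sin(2θ)/g ⇒ sin(2θ) = gR/v₀² = 15.5 × 44.8 / 45.0² = 0.3429.
2θ = 20.05° or 180° − 20.05° = 159.9°, so θ = 10.03° or 79.97°.
The larger angle is 79.97°.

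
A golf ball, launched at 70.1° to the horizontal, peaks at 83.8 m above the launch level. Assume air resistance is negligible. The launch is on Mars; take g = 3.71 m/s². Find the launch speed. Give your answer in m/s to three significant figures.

At the peak v_y = 0, so v_y0 = √(2gH) = √(2 × 3.71 × 83.8) = 24.94 m/s.
v_y0 = v₀ sin θ ⇒ v₀ = 24.94 / sin 70.1° = 26.52 m/s.

26.5 m/s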